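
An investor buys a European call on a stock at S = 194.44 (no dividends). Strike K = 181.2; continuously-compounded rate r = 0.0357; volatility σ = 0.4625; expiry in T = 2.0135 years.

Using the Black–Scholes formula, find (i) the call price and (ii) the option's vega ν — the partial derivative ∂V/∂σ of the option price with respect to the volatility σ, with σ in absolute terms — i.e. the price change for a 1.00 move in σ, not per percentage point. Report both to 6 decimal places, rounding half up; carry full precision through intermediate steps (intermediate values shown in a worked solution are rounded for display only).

price = 60.647710
ν = 94.873164

σ√T = 0.4625·√2.0135 = 0.656278
d₁ = (ln(S/K) + (r+σ²/2)T) / (σ√T) = (ln(194.44/181.2) + (0.0357+0.4625²/2)·2.0135) / 0.656278 = (0.070522 + 0.287232) / 0.656278 = 0.545127
d₂ = d₁ − σ√T = 0.545127 − 0.656278 = -0.111151
e^{−rT} = e^{−0.0357·2.0135} = 0.930641
N(d₁) = 0.707167,  N(d₂) = 0.455748
Call price V = S·N(d₁) − K·e^{−rT}·N(d₂) = 137.501503 − 76.853793 = 60.647710
φ(d₁) = (1/√(2π))·e^{−d₁²/2} = 0.343860
ν = S·φ(d₁)·√T = 94.873164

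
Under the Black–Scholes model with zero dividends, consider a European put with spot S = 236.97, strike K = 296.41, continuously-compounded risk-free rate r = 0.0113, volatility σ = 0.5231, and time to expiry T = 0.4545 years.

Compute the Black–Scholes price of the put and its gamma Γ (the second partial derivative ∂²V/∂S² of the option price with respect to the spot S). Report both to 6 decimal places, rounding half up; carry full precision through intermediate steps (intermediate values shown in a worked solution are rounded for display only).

σ√T = 0.5231·√0.4545 = 0.352656
d₁ = (ln(S/K) + (r+σ²/2)T) / (σ√T) = (ln(236.97/296.41) + (0.0113+0.5231²/2)·0.4545) / 0.352656 = (-0.223810 + 0.067319) / 0.352656 = -0.443749
d₂ = d₁ − σ√T = -0.443749 − 0.352656 = -0.796406
e^{−rT} = e^{−0.0113·0.4545} = 0.994877
N(−d₁) = 0.671388,  N(−d₂) = 0.787102
Put price V = K·e^{−rT}·N(−d₂) − S·N(−d₁) = 232.109710 − 159.098832 = 73.010877
φ(d₁) = (1/√(2π))·e^{−d₁²/2} = 0.361535
Γ = φ(d₁) / (S·σ·√T) = 0.004326

price = 73.010877
Γ = 0.004326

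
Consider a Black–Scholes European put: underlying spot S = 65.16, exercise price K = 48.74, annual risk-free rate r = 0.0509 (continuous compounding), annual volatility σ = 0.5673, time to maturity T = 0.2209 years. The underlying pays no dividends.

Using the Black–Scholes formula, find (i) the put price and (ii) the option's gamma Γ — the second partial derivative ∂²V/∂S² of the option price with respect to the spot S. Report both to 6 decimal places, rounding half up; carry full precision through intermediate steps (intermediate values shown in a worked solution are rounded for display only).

σ√T = 0.5673·√0.2209 = 0.266631
d₁ = (ln(S/K) + (r+σ²/2)T) / (σ√T) = (ln(65.16/48.74) + (0.0509+0.5673²/2)·0.2209) / 0.266631 = (0.290346 + 0.046790) / 0.266631 = 1.264428
d₂ = d₁ − σ√T = 1.264428 − 0.266631 = 0.997797
e^{−rT} = e^{−0.0509·0.2209} = 0.988819
N(−d₁) = 0.103038,  N(−d₂) = 0.159189
Put price V = K·e^{−rT}·N(−d₂) − S·N(−d₁) = 7.672121 − 6.713976 = 0.958146
φ(d₁) = (1/√(2π))·e^{−d₁²/2} = 0.179366
Γ = φ(d₁) / (S·σ·√T) = 0.010324

price = 0.958146
Γ = 0.010324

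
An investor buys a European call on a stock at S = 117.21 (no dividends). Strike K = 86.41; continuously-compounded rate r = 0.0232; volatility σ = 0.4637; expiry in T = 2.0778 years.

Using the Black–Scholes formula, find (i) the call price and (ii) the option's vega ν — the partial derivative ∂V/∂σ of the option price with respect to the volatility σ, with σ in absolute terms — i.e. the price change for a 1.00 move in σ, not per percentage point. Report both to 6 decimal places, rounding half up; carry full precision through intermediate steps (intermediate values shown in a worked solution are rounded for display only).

price = 46.939084
ν = 46.469303

σ√T = 0.4637·√2.0778 = 0.668404
d₁ = (ln(S/K) + (r+σ²/2)T) / (σ√T) = (ln(117.21/86.41) + (0.0232+0.4637²/2)·2.0778) / 0.668404 = (0.304864 + 0.271587) / 0.668404 = 0.862429
d₂ = d₁ − σ√T = 0.862429 − 0.668404 = 0.194025
e^{−rT} = e^{−0.0232·2.0778} = 0.952938
N(d₁) = 0.805774,  N(d₂) = 0.576922
Call price V = S·N(d₁) − K·e^{−rT}·N(d₂) = 94.444788 − 47.505704 = 46.939084
φ(d₁) = (1/√(2π))·e^{−d₁²/2} = 0.275042
ν = S·φ(d₁)·√T = 46.469303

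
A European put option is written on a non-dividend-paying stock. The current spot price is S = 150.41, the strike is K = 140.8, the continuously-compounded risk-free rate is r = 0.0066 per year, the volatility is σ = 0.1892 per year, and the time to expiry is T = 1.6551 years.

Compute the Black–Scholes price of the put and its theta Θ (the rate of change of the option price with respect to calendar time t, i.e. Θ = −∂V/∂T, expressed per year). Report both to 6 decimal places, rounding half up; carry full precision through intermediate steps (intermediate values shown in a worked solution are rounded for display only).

σ√T = 0.1892·√1.6551 = 0.243407
d₁ = (ln(S/K) + (r+σ²/2)T) / (σ√T) = (ln(150.41/140.8) + (0.0066+0.1892²/2)·1.6551) / 0.243407 = (0.066024 + 0.040547) / 0.243407 = 0.437833
d₂ = d₁ − σ√T = 0.437833 − 0.243407 = 0.194426
e^{−rT} = e^{−0.0066·1.6551} = 0.989136
N(−d₁) = 0.330754,  N(−d₂) = 0.422921
Put price V = K·e^{−rT}·N(−d₂) − S·N(−d₁) = 58.900380 − 49.748669 = 9.151711
φ(d₁) = (1/√(2π))·e^{−d₁²/2} = 0.362480
Θ = −S·φ(d₁)·σ/(2√T) + r·K·e^{−rT}·N(−d₂) = −4.009029 + 0.388743 = -3.620286

price = 9.151711
Θ = -3.620286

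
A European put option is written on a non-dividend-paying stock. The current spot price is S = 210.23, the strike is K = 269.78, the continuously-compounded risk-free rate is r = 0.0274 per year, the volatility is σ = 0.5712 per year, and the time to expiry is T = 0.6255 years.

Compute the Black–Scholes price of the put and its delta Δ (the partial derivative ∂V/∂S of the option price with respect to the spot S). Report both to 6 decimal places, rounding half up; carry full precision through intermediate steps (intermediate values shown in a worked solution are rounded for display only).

σ√T = 0.5712·√0.6255 = 0.451754
d₁ = (ln(S/K) + (r+σ²/2)T) / (σ√T) = (ln(210.23/269.78) + (0.0274+0.5712²/2)·0.6255) / 0.451754 = (-0.249405 + 0.119179) / 0.451754 = -0.288266
d₂ = d₁ − σ√T = -0.288266 − 0.451754 = -0.740020
e^{−rT} = e^{−0.0274·0.6255} = 0.983007
N(−d₁) = 0.613428,  N(−d₂) = 0.770356
Put price V = K·e^{−rT}·N(−d₂) − S·N(−d₁) = 204.295101 − 128.961042 = 75.334059
Δ = −N(−d₁) = -0.613428

price = 75.334059
Δ = -0.613428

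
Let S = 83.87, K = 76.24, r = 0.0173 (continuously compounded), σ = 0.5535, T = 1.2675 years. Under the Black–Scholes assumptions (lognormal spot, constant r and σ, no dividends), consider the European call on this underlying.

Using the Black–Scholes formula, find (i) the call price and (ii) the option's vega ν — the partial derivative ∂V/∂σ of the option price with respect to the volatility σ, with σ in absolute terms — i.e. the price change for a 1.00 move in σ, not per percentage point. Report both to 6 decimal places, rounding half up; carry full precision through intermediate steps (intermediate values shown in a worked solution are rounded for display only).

σ√T = 0.5535·√1.2675 = 0.623149
d₁ = (ln(S/K) + (r+σ²/2)T) / (σ√T) = (ln(83.87/76.24) + (0.0173+0.5535²/2)·1.2675) / 0.623149 = (0.095382 + 0.216085) / 0.623149 = 0.499827
d₂ = d₁ − σ√T = 0.499827 − 0.623149 = -0.123321
e^{−rT} = e^{−0.0173·1.2675} = 0.978311
N(d₁) = 0.691402,  N(d₂) = 0.450926
Call price V = S·N(d₁) − K·e^{−rT}·N(d₂) = 57.987851 − 33.632978 = 24.354873
φ(d₁) = (1/√(2π))·e^{−d₁²/2} = 0.352096
ν = S·φ(d₁)·√T = 33.246155

price = 24.354873
ν = 33.246155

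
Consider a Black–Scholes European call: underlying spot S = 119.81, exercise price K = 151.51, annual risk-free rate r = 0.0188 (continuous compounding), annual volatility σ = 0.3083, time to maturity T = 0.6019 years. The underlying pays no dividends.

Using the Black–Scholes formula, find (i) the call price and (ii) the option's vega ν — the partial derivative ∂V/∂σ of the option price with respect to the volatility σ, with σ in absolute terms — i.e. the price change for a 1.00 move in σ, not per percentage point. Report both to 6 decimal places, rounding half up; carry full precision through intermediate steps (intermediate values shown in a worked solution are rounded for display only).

σ√T = 0.3083·√0.6019 = 0.239186
d₁ = (ln(S/K) + (r+σ²/2)T) / (σ√T) = (ln(119.81/151.51) + (0.0188+0.3083²/2)·0.6019) / 0.239186 = (-0.234744 + 0.039921) / 0.239186 = -0.814529
d₂ = d₁ − σ√T = -0.814529 − 0.239186 = -1.053714
e^{−rT} = e^{−0.0188·0.6019} = 0.988748
N(d₁) = 0.207671,  N(d₂) = 0.146007
Call price V = S·N(d₁) − K·e^{−rT}·N(d₂) = 24.881077 − 21.872585 = 3.008492
φ(d₁) = (1/√(2π))·e^{−d₁²/2} = 0.286314
ν = S·φ(d₁)·√T = 26.613225

price = 3.008492
ν = 26.613225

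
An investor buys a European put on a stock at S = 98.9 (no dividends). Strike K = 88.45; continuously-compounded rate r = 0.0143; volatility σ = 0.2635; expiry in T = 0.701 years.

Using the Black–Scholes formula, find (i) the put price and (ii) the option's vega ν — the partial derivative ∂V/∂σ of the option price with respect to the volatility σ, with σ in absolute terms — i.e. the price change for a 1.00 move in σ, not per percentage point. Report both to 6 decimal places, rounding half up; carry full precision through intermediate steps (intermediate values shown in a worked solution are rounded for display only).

price = 3.731604
ν = 26.535267

σ√T = 0.2635·√0.701 = 0.220617
d₁ = (ln(S/K) + (r+σ²/2)T) / (σ√T) = (ln(98.9/88.45) + (0.0143+0.2635²/2)·0.701) / 0.220617 = (0.111672 + 0.034360) / 0.220617 = 0.661925
d₂ = d₁ − σ√T = 0.661925 − 0.220617 = 0.441308
e^{−rT} = e^{−0.0143·0.701} = 0.990026
N(−d₁) = 0.254010,  N(−d₂) = 0.329495
Put price V = K·e^{−rT}·N(−d₂) − S·N(−d₁) = 28.853159 − 25.121555 = 3.731604
φ(d₁) = (1/√(2π))·e^{−d₁²/2} = 0.320456
ν = S·φ(d₁)·√T = 26.535267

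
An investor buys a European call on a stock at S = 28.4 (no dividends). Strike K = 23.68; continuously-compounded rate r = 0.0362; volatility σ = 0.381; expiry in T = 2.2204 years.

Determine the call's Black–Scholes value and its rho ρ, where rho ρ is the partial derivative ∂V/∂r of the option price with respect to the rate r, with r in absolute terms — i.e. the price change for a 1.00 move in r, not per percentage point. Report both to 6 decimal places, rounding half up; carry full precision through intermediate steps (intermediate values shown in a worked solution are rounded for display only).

σ√T = 0.381·√2.2204 = 0.567728
d₁ = (ln(S/K) + (r+σ²/2)T) / (σ√T) = (ln(28.4/23.68) + (0.0362+0.381²/2)·2.2204) / 0.567728 = (0.181758 + 0.241536) / 0.567728 = 0.745593
d₂ = d₁ − σ√T = 0.745593 − 0.567728 = 0.177865
e^{−rT} = e^{−0.0362·2.2204} = 0.922767
N(d₁) = 0.772043,  N(d₂) = 0.570586
Call price V = S·N(d₁) − K·e^{−rT}·N(d₂) = 21.926035 − 12.467935 = 9.458100
ρ = K·T·e^{−rT}·N(d₂) = 27.683803

price = 9.458100
ρ = 27.683803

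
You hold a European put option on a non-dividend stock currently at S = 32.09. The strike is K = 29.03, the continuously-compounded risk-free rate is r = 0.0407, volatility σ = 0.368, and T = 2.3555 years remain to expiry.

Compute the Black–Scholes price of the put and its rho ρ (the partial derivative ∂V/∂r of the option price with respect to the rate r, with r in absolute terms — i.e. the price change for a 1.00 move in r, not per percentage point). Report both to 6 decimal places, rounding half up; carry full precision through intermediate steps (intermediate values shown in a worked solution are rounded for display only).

σ√T = 0.368·√2.3555 = 0.564793
d₁ = (ln(S/K) + (r+σ²/2)T) / (σ√T) = (ln(32.09/29.03) + (0.0407+0.368²/2)·2.3555) / 0.564793 = (0.100215 + 0.255364) / 0.564793 = 0.629574
d₂ = d₁ − σ√T = 0.629574 − 0.564793 = 0.064781
e^{−rT} = e^{−0.0407·2.3555} = 0.908583
N(−d₁) = 0.264487,  N(−d₂) = 0.474174
Put price V = K·e^{−rT}·N(−d₂) − S·N(−d₁) = 12.506898 − 8.487375 = 4.019522
ρ = −K·T·e^{−rT}·N(−d₂) = -29.459998

price = 4.019522
ρ = -29.459998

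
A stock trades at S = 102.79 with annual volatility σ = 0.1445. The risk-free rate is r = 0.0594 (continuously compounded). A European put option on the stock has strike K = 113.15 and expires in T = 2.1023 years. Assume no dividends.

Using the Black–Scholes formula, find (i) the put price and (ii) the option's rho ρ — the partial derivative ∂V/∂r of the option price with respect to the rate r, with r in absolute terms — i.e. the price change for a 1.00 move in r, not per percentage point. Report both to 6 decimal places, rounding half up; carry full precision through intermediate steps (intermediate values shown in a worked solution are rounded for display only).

price = 7.072158
ρ = -102.216298

σ√T = 0.1445·√2.1023 = 0.209515
d₁ = (ln(S/K) + (r+σ²/2)T) / (σ√T) = (ln(102.79/113.15) + (0.0594+0.1445²/2)·2.1023) / 0.209515 = (-0.096026 + 0.146825) / 0.209515 = 0.242458
d₂ = d₁ − σ√T = 0.242458 − 0.209515 = 0.032943
e^{−rT} = e^{−0.0594·2.1023} = 0.882606
N(−d₁) = 0.404213,  N(−d₂) = 0.486860
Put price V = K·e^{−rT}·N(−d₂) − S·N(−d₁) = 48.621176 − 41.549018 = 7.072158
ρ = −K·T·e^{−rT}·N(−d₂) = -102.216298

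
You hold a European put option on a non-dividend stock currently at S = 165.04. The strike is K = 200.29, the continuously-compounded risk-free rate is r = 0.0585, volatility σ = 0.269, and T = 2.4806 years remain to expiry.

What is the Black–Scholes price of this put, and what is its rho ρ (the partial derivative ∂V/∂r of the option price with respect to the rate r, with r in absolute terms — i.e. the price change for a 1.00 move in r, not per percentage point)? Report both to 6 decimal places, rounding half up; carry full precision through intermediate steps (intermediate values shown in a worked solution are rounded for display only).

σ√T = 0.269·√2.4806 = 0.423673
d₁ = (ln(S/K) + (r+σ²/2)T) / (σ√T) = (ln(165.04/200.29) + (0.0585+0.269²/2)·2.4806) / 0.423673 = (-0.193578 + 0.234864) / 0.423673 = 0.097448
d₂ = d₁ − σ√T = 0.097448 − 0.423673 = -0.326225
e^{−rT} = e^{−0.0585·2.4806} = 0.864923
N(−d₁) = 0.461185,  N(−d₂) = 0.627873
Put price V = K·e^{−rT}·N(−d₂) − S·N(−d₁) = 108.769806 − 76.114035 = 32.655770
ρ = −K·T·e^{−rT}·N(−d₂) = -269.814380

price = 32.655770
ρ = -269.814380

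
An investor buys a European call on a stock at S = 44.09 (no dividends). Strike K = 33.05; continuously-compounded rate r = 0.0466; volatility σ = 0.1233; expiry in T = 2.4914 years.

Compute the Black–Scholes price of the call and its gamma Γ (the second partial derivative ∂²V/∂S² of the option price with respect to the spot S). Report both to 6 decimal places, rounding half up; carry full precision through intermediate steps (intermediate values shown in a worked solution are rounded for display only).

σ√T = 0.1233·√2.4914 = 0.194619
d₁ = (ln(S/K) + (r+σ²/2)T) / (σ√T) = (ln(44.09/33.05) + (0.0466+0.1233²/2)·2.4914) / 0.194619 = (0.288211 + 0.135037) / 0.194619 = 2.174759
d₂ = d₁ − σ√T = 2.174759 − 0.194619 = 1.980140
e^{−rT} = e^{−0.0466·2.4914} = 0.890387
N(d₁) = 0.985176,  N(d₂) = 0.976156
Call price V = S·N(d₁) − K·e^{−rT}·N(d₂) = 43.436405 − 28.725624 = 14.710781
φ(d₁) = (1/√(2π))·e^{−d₁²/2} = 0.037488
Γ = φ(d₁) / (S·σ·√T) = 0.004369

price = 14.710781
Γ = 0.004369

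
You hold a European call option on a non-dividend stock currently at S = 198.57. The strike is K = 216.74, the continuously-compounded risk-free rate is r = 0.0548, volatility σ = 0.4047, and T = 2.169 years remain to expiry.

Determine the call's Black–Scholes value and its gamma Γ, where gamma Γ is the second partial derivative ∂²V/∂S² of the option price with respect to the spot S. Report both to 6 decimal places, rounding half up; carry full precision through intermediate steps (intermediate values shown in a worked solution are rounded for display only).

price = 48.930335
Γ = 0.003170

σ√T = 0.4047·√2.169 = 0.596023
d₁ = (ln(S/K) + (r+σ²/2)T) / (σ√T) = (ln(198.57/216.74) + (0.0548+0.4047²/2)·2.169) / 0.596023 = (-0.087557 + 0.296483) / 0.596023 = 0.350534
d₂ = d₁ − σ√T = 0.350534 − 0.596023 = -0.245489
e^{−rT} = e^{−0.0548·2.169} = 0.887931
N(d₁) = 0.637031,  N(d₂) = 0.403039
Call price V = S·N(d₁) − K·e^{−rT}·N(d₂) = 126.495219 − 77.564884 = 48.930335
φ(d₁) = (1/√(2π))·e^{−d₁²/2} = 0.375170
Γ = φ(d₁) / (S·σ·√T) = 0.003170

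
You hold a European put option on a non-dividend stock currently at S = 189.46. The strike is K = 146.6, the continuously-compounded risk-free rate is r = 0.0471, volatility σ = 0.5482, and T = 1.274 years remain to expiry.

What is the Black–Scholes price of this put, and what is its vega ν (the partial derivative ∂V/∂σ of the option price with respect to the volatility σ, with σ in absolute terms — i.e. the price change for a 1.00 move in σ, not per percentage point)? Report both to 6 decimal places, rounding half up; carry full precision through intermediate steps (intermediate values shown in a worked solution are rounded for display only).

price = 18.972178
ν = 60.911718

σ√T = 0.5482·√1.274 = 0.618762
d₁ = (ln(S/K) + (r+σ²/2)T) / (σ√T) = (ln(189.46/146.6) + (0.0471+0.5482²/2)·1.274) / 0.618762 = (0.256470 + 0.251439) / 0.618762 = 0.820847
d₂ = d₁ − σ√T = 0.820847 − 0.618762 = 0.202084
e^{−rT} = e^{−0.0471·1.274} = 0.941759
N(−d₁) = 0.205867,  N(−d₂) = 0.419925
Put price V = K·e^{−rT}·N(−d₂) − S·N(−d₁) = 57.975705 − 39.003527 = 18.972178
φ(d₁) = (1/√(2π))·e^{−d₁²/2} = 0.284838
ν = S·φ(d₁)·√T = 60.911718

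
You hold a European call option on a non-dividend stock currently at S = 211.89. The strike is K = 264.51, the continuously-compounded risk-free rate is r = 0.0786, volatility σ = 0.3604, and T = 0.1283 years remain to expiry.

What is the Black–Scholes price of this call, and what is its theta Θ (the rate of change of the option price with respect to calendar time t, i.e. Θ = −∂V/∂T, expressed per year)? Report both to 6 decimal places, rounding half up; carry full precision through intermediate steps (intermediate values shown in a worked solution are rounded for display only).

σ√T = 0.3604·√0.1283 = 0.129092
d₁ = (ln(S/K) + (r+σ²/2)T) / (σ√T) = (ln(211.89/264.51) + (0.0786+0.3604²/2)·0.1283) / 0.129092 = (-0.221812 + 0.018417) / 0.129092 = -1.575587
d₂ = d₁ − σ√T = -1.575587 − 0.129092 = -1.704678
e^{−rT} = e^{−0.0786·0.1283} = 0.989966
N(d₁) = 0.057561,  N(d₂) = 0.044127
Call price V = S·N(d₁) − K·e^{−rT}·N(d₂) = 12.196501 − 11.554973 = 0.641528
φ(d₁) = (1/√(2π))·e^{−d₁²/2} = 0.115305
Θ = −S·φ(d₁)·σ/(2√T) − r·K·e^{−rT}·N(d₂) = −12.291352 − 0.908221 = -13.199573

price = 0.641528
Θ = -13.199573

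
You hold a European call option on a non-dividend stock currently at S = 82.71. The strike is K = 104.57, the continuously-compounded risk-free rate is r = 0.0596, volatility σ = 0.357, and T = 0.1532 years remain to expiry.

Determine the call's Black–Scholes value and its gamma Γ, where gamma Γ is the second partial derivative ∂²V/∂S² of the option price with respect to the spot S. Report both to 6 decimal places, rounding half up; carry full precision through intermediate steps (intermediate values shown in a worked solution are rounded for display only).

price = 0.291051
Γ = 0.010495

σ√T = 0.357·√0.1532 = 0.139733
d₁ = (ln(S/K) + (r+σ²/2)T) / (σ√T) = (ln(82.71/104.57) + (0.0596+0.357²/2)·0.1532) / 0.139733 = (-0.234516 + 0.018893) / 0.139733 = -1.543111
d₂ = d₁ − σ√T = -1.543111 − 0.139733 = -1.682844
e^{−rT} = e^{−0.0596·0.1532} = 0.990911
N(d₁) = 0.061402,  N(d₂) = 0.046203
Call price V = S·N(d₁) − K·e^{−rT}·N(d₂) = 5.078551 − 4.787499 = 0.291051
φ(d₁) = (1/√(2π))·e^{−d₁²/2} = 0.121294
Γ = φ(d₁) / (S·σ·√T) = 0.010495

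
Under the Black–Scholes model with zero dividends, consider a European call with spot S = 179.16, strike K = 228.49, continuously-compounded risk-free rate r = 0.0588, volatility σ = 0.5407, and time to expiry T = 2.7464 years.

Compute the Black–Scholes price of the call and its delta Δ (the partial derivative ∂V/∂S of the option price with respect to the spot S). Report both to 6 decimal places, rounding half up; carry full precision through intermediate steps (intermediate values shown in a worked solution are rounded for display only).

price = 57.226837
Δ = 0.639389

σ√T = 0.5407·√2.7464 = 0.896062
d₁ = (ln(S/K) + (r+σ²/2)T) / (σ√T) = (ln(179.16/228.49) + (0.0588+0.5407²/2)·2.7464) / 0.896062 = (-0.243213 + 0.562952) / 0.896062 = 0.356827
d₂ = d₁ − σ√T = 0.356827 − 0.896062 = -0.539236
e^{−rT} = e^{−0.0588·2.7464} = 0.850876
N(d₁) = 0.639389,  N(d₂) = 0.294862
Call price V = S·N(d₁) − K·e^{−rT}·N(d₂) = 114.552979 − 57.326142 = 57.226837
Δ = N(d₁) = 0.639389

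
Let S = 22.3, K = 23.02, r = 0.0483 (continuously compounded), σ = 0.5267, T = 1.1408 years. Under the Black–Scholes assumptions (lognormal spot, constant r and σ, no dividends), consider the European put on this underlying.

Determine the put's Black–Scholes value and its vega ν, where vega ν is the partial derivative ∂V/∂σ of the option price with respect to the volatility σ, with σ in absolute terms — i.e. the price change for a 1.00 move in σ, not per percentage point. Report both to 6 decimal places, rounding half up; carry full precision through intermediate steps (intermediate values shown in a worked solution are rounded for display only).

σ√T = 0.5267·√1.1408 = 0.562559
d₁ = (ln(S/K) + (r+σ²/2)T) / (σ√T) = (ln(22.3/23.02) + (0.0483+0.5267²/2)·1.1408) / 0.562559 = (-0.031777 + 0.213337) / 0.562559 = 0.322740
d₂ = d₁ − σ√T = 0.322740 − 0.562559 = -0.239819
e^{−rT} = e^{−0.0483·1.1408} = 0.946390
N(−d₁) = 0.373446,  N(−d₂) = 0.594765
Put price V = K·e^{−rT}·N(−d₂) − S·N(−d₁) = 12.957483 − 8.327848 = 4.629634
φ(d₁) = (1/√(2π))·e^{−d₁²/2} = 0.378697
ν = S·φ(d₁)·√T = 9.019893

price = 4.629634
ν = 9.019893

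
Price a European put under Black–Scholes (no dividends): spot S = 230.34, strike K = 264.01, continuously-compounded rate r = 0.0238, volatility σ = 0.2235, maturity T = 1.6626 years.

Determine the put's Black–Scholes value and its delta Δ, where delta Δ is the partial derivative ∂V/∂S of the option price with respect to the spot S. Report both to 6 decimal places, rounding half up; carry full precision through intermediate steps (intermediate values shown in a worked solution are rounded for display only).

price = 40.985922
Δ = -0.576134

σ√T = 0.2235·√1.6626 = 0.288185
d₁ = (ln(S/K) + (r+σ²/2)T) / (σ√T) = (ln(230.34/264.01) + (0.0238+0.2235²/2)·1.6626) / 0.288185 = (-0.136431 + 0.081095) / 0.288185 = -0.192013
d₂ = d₁ − σ√T = -0.192013 − 0.288185 = -0.480198
e^{−rT} = e^{−0.0238·1.6626} = 0.961203
N(−d₁) = 0.576134,  N(−d₂) = 0.684457
Put price V = K·e^{−rT}·N(−d₂) − S·N(−d₁) = 173.692640 − 132.706717 = 40.985922
Δ = −N(−d₁) = -0.576134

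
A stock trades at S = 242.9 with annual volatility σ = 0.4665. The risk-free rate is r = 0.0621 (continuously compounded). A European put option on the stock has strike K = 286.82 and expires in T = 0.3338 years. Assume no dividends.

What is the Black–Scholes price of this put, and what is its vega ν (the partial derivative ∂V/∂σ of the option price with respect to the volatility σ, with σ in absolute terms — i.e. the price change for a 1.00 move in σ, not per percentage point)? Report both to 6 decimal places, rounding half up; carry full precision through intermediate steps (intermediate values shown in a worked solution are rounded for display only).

price = 51.055940
ν = 51.577973

σ√T = 0.4665·√0.3338 = 0.269522
d₁ = (ln(S/K) + (r+σ²/2)T) / (σ√T) = (ln(242.9/286.82) + (0.0621+0.4665²/2)·0.3338) / 0.269522 = (-0.166205 + 0.057050) / 0.269522 = -0.404994
d₂ = d₁ − σ√T = -0.404994 − 0.269522 = -0.674516
e^{−rT} = e^{−0.0621·0.3338} = 0.979484
N(−d₁) = 0.657259,  N(−d₂) = 0.750008
Put price V = K·e^{−rT}·N(−d₂) − S·N(−d₁) = 210.704137 − 159.648197 = 51.055940
φ(d₁) = (1/√(2π))·e^{−d₁²/2} = 0.367531
ν = S·φ(d₁)·√T = 51.577973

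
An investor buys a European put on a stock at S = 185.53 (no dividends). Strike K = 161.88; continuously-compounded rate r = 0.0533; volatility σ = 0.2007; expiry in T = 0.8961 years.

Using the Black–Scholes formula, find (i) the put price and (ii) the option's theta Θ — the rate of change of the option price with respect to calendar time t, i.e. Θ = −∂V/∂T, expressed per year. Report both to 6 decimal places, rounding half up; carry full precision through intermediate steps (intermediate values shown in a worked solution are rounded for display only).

price = 2.831594
Θ = -2.882935

σ√T = 0.2007·√0.8961 = 0.189988
d₁ = (ln(S/K) + (r+σ²/2)T) / (σ√T) = (ln(185.53/161.88) + (0.0533+0.2007²/2)·0.8961) / 0.189988 = (0.136361 + 0.065810) / 0.189988 = 1.064127
d₂ = d₁ − σ√T = 1.064127 − 0.189988 = 0.874139
e^{−rT} = e^{−0.0533·0.8961} = 0.953361
N(−d₁) = 0.143636,  N(−d₂) = 0.191021
Put price V = K·e^{−rT}·N(−d₂) − S·N(−d₁) = 29.480310 − 26.648715 = 2.831594
φ(d₁) = (1/√(2π))·e^{−d₁²/2} = 0.226475
Θ = −S·φ(d₁)·σ/(2√T) + r·K·e^{−rT}·N(−d₂) = −4.454236 + 1.571300 = -2.882935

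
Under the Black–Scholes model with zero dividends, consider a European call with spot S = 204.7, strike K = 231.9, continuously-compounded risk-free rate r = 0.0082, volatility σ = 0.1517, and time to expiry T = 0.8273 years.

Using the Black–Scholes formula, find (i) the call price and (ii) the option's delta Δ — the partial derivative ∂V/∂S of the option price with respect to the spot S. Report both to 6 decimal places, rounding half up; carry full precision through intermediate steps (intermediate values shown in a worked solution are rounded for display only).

price = 3.260493
Δ = 0.215923

σ√T = 0.1517·√0.8273 = 0.137980
d₁ = (ln(S/K) + (r+σ²/2)T) / (σ√T) = (ln(204.7/231.9) + (0.0082+0.1517²/2)·0.8273) / 0.137980 = (-0.124761 + 0.016303) / 0.137980 = -0.786037
d₂ = d₁ − σ√T = -0.786037 − 0.137980 = -0.924017
e^{−rT} = e^{−0.0082·0.8273} = 0.993239
N(d₁) = 0.215923,  N(d₂) = 0.177739
Call price V = S·N(d₁) − K·e^{−rT}·N(d₂) = 44.199425 − 40.938932 = 3.260493
Δ = N(d₁) = 0.215923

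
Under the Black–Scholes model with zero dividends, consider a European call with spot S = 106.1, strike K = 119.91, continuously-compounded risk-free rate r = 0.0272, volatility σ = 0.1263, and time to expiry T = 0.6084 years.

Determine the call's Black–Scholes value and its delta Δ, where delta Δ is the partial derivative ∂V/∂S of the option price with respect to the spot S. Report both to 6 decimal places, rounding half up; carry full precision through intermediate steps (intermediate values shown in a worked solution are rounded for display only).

σ√T = 0.1263·√0.6084 = 0.098514
d₁ = (ln(S/K) + (r+σ²/2)T) / (σ√T) = (ln(106.1/119.91) + (0.0272+0.1263²/2)·0.6084) / 0.098514 = (-0.122359 + 0.021401) / 0.098514 = -1.024813
d₂ = d₁ − σ√T = -1.024813 − 0.098514 = -1.123327
e^{−rT} = e^{−0.0272·0.6084} = 0.983588
N(d₁) = 0.152726,  N(d₂) = 0.130649
Call price V = S·N(d₁) − K·e^{−rT}·N(d₂) = 16.204197 − 15.409041 = 0.795156
Δ = N(d₁) = 0.152726

price = 0.795156
Δ = 0.152726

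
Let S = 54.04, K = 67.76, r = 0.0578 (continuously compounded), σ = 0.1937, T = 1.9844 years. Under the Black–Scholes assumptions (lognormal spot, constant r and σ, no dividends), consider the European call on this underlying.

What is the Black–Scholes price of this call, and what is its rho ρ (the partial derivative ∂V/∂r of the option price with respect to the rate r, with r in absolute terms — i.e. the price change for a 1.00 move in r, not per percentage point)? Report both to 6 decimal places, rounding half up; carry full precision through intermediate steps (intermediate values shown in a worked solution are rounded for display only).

price = 3.529864
ρ = 35.103564

σ√T = 0.1937·√1.9844 = 0.272863
d₁ = (ln(S/K) + (r+σ²/2)T) / (σ√T) = (ln(54.04/67.76) + (0.0578+0.1937²/2)·1.9844) / 0.272863 = (-0.226248 + 0.151925) / 0.272863 = -0.272379
d₂ = d₁ − σ√T = -0.272379 − 0.272863 = -0.545242
e^{−rT} = e^{−0.0578·1.9844} = 0.891635
N(d₁) = 0.392665,  N(d₂) = 0.292794
Call price V = S·N(d₁) − K·e^{−rT}·N(d₂) = 21.219626 − 17.689762 = 3.529864
ρ = K·T·e^{−rT}·N(d₂) = 35.103564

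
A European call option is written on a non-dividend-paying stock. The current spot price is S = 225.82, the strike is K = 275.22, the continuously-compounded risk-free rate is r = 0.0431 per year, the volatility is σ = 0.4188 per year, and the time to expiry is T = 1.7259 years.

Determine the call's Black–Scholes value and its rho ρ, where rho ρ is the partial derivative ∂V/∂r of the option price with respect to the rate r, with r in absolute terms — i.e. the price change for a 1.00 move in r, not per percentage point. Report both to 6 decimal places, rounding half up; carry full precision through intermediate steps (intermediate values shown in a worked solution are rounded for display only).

price = 38.601536
ρ = 136.132848

σ√T = 0.4188·√1.7259 = 0.550192
d₁ = (ln(S/K) + (r+σ²/2)T) / (σ√T) = (ln(225.82/275.22) + (0.0431+0.4188²/2)·1.7259) / 0.550192 = (-0.197833 + 0.225742) / 0.550192 = 0.050727
d₂ = d₁ − σ√T = 0.050727 − 0.550192 = -0.499465
e^{−rT} = e^{−0.0431·1.7259} = 0.928313
N(d₁) = 0.520228,  N(d₂) = 0.308726
Call price V = S·N(d₁) − K·e^{−rT}·N(d₂) = 117.477976 − 78.876440 = 38.601536
ρ = K·T·e^{−rT}·N(d₂) = 136.132848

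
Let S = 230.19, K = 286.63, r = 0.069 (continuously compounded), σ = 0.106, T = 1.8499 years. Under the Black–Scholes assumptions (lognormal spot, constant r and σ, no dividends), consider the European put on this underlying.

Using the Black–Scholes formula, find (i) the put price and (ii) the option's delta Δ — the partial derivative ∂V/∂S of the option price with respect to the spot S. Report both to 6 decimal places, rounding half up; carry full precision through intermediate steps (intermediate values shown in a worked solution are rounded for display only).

price = 27.612255
Δ = -0.713478

σ√T = 0.106·√1.8499 = 0.144172
d₁ = (ln(S/K) + (r+σ²/2)T) / (σ√T) = (ln(230.19/286.63) + (0.069+0.106²/2)·1.8499) / 0.144172 = (-0.219287 + 0.138036) / 0.144172 = -0.563573
d₂ = d₁ − σ√T = -0.563573 − 0.144172 = -0.707745
e^{−rT} = e^{−0.069·1.8499} = 0.880167
N(−d₁) = 0.713478,  N(−d₂) = 0.760448
Put price V = K·e^{−rT}·N(−d₂) − S·N(−d₁) = 191.847678 − 164.235424 = 27.612255
Δ = −N(−d₁) = -0.713478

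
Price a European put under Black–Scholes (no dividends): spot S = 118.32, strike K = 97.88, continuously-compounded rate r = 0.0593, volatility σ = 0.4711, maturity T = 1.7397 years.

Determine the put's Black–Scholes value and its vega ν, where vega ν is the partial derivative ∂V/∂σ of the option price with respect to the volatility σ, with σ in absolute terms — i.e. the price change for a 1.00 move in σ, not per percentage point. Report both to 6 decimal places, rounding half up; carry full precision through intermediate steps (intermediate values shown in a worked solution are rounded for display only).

σ√T = 0.4711·√1.7397 = 0.621370
d₁ = (ln(S/K) + (r+σ²/2)T) / (σ√T) = (ln(118.32/97.88) + (0.0593+0.4711²/2)·1.7397) / 0.621370 = (0.189651 + 0.296215) / 0.621370 = 0.781926
d₂ = d₁ − σ√T = 0.781926 − 0.621370 = 0.160556
e^{−rT} = e^{−0.0593·1.7397} = 0.901979
N(−d₁) = 0.217129,  N(−d₂) = 0.436222
Put price V = K·e^{−rT}·N(−d₂) − S·N(−d₁) = 38.512134 − 25.690720 = 12.821414
φ(d₁) = (1/√(2π))·e^{−d₁²/2} = 0.293863
ν = S·φ(d₁)·√T = 45.860619

price = 12.821414
ν = 45.860619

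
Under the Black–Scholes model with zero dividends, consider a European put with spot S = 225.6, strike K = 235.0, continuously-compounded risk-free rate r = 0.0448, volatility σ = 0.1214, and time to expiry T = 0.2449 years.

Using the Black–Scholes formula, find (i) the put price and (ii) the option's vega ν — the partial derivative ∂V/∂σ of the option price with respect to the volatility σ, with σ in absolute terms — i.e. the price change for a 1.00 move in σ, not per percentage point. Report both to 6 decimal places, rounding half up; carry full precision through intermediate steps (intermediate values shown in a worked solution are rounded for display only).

σ√T = 0.1214·√0.2449 = 0.060078
d₁ = (ln(S/K) + (r+σ²/2)T) / (σ√T) = (ln(225.6/235.0) + (0.0448+0.1214²/2)·0.2449) / 0.060078 = (-0.040822 + 0.012776) / 0.060078 = -0.466826
d₂ = d₁ − σ√T = -0.466826 − 0.060078 = -0.526904
e^{−rT} = e^{−0.0448·0.2449} = 0.989088
N(−d₁) = 0.679688,  N(−d₂) = 0.700870
Put price V = K·e^{−rT}·N(−d₂) − S·N(−d₁) = 162.907203 − 153.337561 = 9.569642
φ(d₁) = (1/√(2π))·e^{−d₁²/2} = 0.357757
ν = S·φ(d₁)·√T = 39.941230

price = 9.569642
ν = 39.941230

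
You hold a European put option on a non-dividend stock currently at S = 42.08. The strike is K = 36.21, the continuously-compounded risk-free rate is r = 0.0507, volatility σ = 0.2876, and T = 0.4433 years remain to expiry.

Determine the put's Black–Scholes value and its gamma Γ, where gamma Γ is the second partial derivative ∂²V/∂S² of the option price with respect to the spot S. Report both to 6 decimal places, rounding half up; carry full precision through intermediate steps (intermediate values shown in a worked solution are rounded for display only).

σ√T = 0.2876·√0.4433 = 0.191486
d₁ = (ln(S/K) + (r+σ²/2)T) / (σ√T) = (ln(42.08/36.21) + (0.0507+0.2876²/2)·0.4433) / 0.191486 = (0.150237 + 0.040809) / 0.191486 = 0.997701
d₂ = d₁ − σ√T = 0.997701 − 0.191486 = 0.806215
e^{−rT} = e^{−0.0507·0.4433} = 0.977775
N(−d₁) = 0.159212,  N(−d₂) = 0.210060
Put price V = K·e^{−rT}·N(−d₂) − S·N(−d₁) = 7.437211 − 6.699650 = 0.737561
φ(d₁) = (1/√(2π))·e^{−d₁²/2} = 0.242527
Γ = φ(d₁) / (S·σ·√T) = 0.030099

price = 0.737561
Γ = 0.030099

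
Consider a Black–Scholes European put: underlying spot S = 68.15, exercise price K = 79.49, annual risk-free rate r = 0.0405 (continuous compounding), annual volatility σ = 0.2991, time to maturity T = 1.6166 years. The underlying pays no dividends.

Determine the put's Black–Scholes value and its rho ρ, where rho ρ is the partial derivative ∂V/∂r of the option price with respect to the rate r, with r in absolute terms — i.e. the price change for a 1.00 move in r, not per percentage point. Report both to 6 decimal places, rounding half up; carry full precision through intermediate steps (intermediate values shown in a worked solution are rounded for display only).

price = 14.189573
ρ = -79.888924

σ√T = 0.2991·√1.6166 = 0.380292
d₁ = (ln(S/K) + (r+σ²/2)T) / (σ√T) = (ln(68.15/79.49) + (0.0405+0.2991²/2)·1.6166) / 0.380292 = (-0.153920 + 0.137783) / 0.380292 = -0.042432
d₂ = d₁ − σ√T = -0.042432 − 0.380292 = -0.422725
e^{−rT} = e^{−0.0405·1.6166} = 0.936625
N(−d₁) = 0.516923,  N(−d₂) = 0.663752
Put price V = K·e^{−rT}·N(−d₂) − S·N(−d₁) = 49.417867 − 35.228294 = 14.189573
ρ = −K·T·e^{−rT}·N(−d₂) = -79.888924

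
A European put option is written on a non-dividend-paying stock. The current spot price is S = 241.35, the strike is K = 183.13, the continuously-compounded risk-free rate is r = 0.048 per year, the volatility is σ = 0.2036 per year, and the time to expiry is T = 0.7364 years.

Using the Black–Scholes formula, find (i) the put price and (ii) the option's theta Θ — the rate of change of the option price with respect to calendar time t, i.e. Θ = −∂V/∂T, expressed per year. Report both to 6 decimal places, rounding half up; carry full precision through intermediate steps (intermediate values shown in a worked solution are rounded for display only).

price = 0.537006
Θ = -1.607011

σ√T = 0.2036·√0.7364 = 0.174717
d₁ = (ln(S/K) + (r+σ²/2)T) / (σ√T) = (ln(241.35/183.13) + (0.048+0.2036²/2)·0.7364) / 0.174717 = (0.276052 + 0.050610) / 0.174717 = 1.869666
d₂ = d₁ − σ√T = 1.869666 − 0.174717 = 1.694949
e^{−rT} = e^{−0.048·0.7364} = 0.965270
N(−d₁) = 0.030765,  N(−d₂) = 0.045043
Put price V = K·e^{−rT}·N(−d₂) − S·N(−d₁) = 7.962165 − 7.425158 = 0.537006
φ(d₁) = (1/√(2π))·e^{−d₁²/2} = 0.069477
Θ = −S·φ(d₁)·σ/(2√T) + r·K·e^{−rT}·N(−d₂) = −1.989195 + 0.382184 = -1.607011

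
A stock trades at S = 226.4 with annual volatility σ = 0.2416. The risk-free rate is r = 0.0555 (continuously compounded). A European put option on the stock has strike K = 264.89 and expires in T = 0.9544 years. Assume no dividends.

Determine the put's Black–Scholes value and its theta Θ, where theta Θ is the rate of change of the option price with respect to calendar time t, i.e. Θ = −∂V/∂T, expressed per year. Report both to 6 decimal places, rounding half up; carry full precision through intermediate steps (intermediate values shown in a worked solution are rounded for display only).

price = 36.979497
Θ = -0.676002

σ√T = 0.2416·√0.9544 = 0.236027
d₁ = (ln(S/K) + (r+σ²/2)T) / (σ√T) = (ln(226.4/264.89) + (0.0555+0.2416²/2)·0.9544) / 0.236027 = (-0.157011 + 0.080824) / 0.236027 = -0.322792
d₂ = d₁ − σ√T = -0.322792 − 0.236027 = -0.558819
e^{−rT} = e^{−0.0555·0.9544} = 0.948409
N(−d₁) = 0.626574,  N(−d₂) = 0.711857
Put price V = K·e^{−rT}·N(−d₂) − S·N(−d₁) = 178.835748 − 141.856252 = 36.979497
φ(d₁) = (1/√(2π))·e^{−d₁²/2} = 0.378691
Θ = −S·φ(d₁)·σ/(2√T) + r·K·e^{−rT}·N(−d₂) = −10.601386 + 9.925384 = -0.676002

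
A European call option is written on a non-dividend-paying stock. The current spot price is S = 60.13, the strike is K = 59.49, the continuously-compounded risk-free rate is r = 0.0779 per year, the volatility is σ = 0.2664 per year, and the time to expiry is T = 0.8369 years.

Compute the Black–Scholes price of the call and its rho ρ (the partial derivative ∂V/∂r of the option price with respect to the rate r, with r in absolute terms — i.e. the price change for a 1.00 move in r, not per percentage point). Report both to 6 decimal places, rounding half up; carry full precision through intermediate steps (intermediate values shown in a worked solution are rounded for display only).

price = 8.084757
ρ = 26.828932

σ√T = 0.2664·√0.8369 = 0.243709
d₁ = (ln(S/K) + (r+σ²/2)T) / (σ√T) = (ln(60.13/59.49) + (0.0779+0.2664²/2)·0.8369) / 0.243709 = (0.010701 + 0.094891) / 0.243709 = 0.433272
d₂ = d₁ − σ√T = 0.433272 − 0.243709 = 0.189563
e^{−rT} = e^{−0.0779·0.8369} = 0.936885
N(d₁) = 0.667591,  N(d₂) = 0.575174
Call price V = S·N(d₁) − K·e^{−rT}·N(d₂) = 40.142269 − 32.057513 = 8.084757
ρ = K·T·e^{−rT}·N(d₂) = 26.828932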